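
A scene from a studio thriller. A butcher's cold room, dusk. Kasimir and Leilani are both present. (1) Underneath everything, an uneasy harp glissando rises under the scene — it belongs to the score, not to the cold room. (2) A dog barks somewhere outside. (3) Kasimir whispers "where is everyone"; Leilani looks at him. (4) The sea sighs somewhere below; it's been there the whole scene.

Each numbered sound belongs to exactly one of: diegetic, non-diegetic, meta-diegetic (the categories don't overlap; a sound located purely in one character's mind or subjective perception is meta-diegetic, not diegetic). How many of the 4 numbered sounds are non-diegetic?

(1) it has no source in the story world and no character can hear it — it's underscore → non-diegetic.
(2) an in-world source (a dog); characters could hear it → diegetic.
(3) is diegetic: spoken by a character present in the story world.
(4) it's the actual ambient sound of the location → diegetic.
So 1 of the 4 is non-diegetic: (1).

1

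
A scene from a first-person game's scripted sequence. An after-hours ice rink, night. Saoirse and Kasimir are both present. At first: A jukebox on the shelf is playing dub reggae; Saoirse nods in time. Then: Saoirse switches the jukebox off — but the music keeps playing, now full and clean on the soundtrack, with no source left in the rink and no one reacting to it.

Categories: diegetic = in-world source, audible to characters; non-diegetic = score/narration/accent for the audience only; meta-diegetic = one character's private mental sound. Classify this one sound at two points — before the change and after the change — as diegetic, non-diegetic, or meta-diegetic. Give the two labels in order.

diegetic, non-diegetic

Before the change: a jukebox is a real in-scene source and Saoirse reacts to it → diegetic.
After the change: there is no longer any in-world source and no one can hear it — it has become underscore → non-diegetic.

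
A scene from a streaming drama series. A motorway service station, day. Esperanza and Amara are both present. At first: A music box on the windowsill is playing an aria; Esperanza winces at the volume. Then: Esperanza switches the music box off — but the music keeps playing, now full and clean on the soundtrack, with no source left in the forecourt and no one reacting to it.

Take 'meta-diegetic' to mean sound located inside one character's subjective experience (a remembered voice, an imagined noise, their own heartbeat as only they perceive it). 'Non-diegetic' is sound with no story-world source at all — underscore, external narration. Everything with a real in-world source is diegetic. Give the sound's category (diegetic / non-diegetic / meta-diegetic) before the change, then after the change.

diegetic, non-diegetic

Before the change: a music box is a real in-scene source and Esperanza reacts to it → diegetic.
After the change: there is no longer any in-world source and no one can hear it — it has become underscore → non-diegetic.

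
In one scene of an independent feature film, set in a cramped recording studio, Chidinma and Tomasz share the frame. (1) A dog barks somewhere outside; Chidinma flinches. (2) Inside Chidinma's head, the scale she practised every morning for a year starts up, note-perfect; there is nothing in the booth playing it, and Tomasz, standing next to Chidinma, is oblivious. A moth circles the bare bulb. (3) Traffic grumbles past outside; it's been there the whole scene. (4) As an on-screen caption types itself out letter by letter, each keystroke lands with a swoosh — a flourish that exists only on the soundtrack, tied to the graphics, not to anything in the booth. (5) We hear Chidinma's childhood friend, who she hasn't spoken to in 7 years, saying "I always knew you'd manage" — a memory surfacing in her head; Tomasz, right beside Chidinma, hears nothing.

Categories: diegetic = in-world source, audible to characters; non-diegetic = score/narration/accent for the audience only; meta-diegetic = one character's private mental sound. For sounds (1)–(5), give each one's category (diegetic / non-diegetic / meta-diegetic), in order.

(1) is diegetic: a dog is a real object/event in the scene's world.
Sound (2): the music is a memory playing inside Chidinma's mind alone; no real-world source, Tomasz can't hear it, so meta-diegetic.
(3) it's the actual ambient sound of the location → diegetic.
(4) sound married to a title/caption — outside the diegesis by definition → non-diegetic.
(5) the voice is a memory playing only inside Chidinma's mind; Tomasz can't hear it → meta-diegetic.

diegetic, meta-diegetic, diegetic, non-diegetic, meta-diegetic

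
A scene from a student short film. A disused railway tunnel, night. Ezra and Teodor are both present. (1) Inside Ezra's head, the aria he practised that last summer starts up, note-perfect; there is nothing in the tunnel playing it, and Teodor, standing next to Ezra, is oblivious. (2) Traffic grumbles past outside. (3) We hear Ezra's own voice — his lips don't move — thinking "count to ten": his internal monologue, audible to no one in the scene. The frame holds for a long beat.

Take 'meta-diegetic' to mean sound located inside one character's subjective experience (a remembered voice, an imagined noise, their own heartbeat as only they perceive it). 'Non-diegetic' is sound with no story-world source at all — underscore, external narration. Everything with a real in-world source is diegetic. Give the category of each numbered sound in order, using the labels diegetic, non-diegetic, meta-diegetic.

(1) the music is a memory playing inside Ezra's mind alone; no real-world source, Teodor can't hear it → meta-diegetic.
(2) is diegetic: it's the actual ambient sound of the location.
(3) it's Ezra's unspoken thought, heard only by the audience via his subjectivity → meta-diegetic.

meta-diegetic, diegetic, meta-diegetic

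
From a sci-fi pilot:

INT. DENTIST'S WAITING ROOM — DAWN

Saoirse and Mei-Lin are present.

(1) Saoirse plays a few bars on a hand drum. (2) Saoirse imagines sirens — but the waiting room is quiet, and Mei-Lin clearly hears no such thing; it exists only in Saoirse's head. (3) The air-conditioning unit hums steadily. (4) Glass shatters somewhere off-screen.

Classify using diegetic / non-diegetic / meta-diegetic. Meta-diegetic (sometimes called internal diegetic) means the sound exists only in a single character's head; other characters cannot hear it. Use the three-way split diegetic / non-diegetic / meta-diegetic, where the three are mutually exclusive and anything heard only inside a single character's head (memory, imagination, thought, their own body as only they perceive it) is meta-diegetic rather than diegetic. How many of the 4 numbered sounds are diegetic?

Sound (1): the instrument and the performer are both in the scene, so diegetic.
Sound (2): Saoirse alone 'hears' it — an imagined sound, not present in the space, so meta-diegetic.
(3) ambient/room sound belonging to the story's physical space → diegetic.
(4) glass is a real object/event in the scene's world → diegetic.
Diegetic: (1), (3), (4) — that's 3.

3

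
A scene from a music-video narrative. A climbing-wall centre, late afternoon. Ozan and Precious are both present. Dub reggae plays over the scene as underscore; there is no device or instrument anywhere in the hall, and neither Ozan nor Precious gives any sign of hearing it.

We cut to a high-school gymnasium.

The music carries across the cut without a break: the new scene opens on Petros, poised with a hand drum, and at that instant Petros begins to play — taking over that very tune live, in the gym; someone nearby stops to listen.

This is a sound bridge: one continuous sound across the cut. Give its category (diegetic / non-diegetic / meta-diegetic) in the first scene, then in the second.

non-diegetic, diegetic

Scene one: there's no in-world source anywhere and no character hears it — underscore for the audience only → non-diegetic.
Scene two: from the moment Petros starts playing, the tune is being performed on a hand drum inside the story world and another character hears it → diegetic.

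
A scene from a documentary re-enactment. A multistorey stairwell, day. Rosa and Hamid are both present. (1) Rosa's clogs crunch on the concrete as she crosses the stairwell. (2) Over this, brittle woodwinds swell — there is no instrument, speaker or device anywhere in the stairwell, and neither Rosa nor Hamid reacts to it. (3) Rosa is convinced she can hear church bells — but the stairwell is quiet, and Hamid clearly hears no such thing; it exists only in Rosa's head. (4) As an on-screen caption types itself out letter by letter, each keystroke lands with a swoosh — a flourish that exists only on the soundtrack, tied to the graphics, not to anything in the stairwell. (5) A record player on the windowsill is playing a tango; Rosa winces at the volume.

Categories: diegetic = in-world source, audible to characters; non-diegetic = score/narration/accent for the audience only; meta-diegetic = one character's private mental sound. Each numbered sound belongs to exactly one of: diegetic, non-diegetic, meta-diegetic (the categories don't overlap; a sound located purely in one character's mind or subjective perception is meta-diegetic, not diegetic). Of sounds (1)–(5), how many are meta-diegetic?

1

(1) it's the physical sound of Rosa moving in the space → diegetic.
(2) is non-diegetic: nothing in the stairwell produces it and the characters don't hear it — pure soundtrack.
Sound (3): Rosa alone 'hears' it — an imagined sound, not present in the space, so meta-diegetic.
(4) it accompanies on-screen graphics, not anything inside the story world → non-diegetic.
(5) is diegetic: a record player is a physical source in the scene and Rosa reacts to it.
So 1 of the 5 is meta-diegetic: (3).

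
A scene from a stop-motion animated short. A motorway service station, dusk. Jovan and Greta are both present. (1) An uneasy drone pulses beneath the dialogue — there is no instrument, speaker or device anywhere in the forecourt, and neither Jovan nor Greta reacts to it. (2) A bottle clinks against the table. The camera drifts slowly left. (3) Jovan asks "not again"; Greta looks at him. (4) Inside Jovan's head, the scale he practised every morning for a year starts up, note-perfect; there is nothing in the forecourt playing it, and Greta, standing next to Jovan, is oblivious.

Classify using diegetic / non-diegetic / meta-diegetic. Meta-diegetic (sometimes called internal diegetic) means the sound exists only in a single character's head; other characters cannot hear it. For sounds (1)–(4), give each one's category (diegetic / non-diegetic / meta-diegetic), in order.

non-diegetic, diegetic, diegetic, meta-diegetic

Sound (1): nothing in the forecourt produces it and the characters don't hear it — pure soundtrack, so non-diegetic.
Sound (2): an in-world source (a bottle); characters could hear it, so diegetic.
(3) is diegetic: Jovan is a character speaking aloud in the scene.
Sound (4): the music is a memory playing inside Jovan's mind alone; no real-world source, Greta can't hear it, so meta-diegetic.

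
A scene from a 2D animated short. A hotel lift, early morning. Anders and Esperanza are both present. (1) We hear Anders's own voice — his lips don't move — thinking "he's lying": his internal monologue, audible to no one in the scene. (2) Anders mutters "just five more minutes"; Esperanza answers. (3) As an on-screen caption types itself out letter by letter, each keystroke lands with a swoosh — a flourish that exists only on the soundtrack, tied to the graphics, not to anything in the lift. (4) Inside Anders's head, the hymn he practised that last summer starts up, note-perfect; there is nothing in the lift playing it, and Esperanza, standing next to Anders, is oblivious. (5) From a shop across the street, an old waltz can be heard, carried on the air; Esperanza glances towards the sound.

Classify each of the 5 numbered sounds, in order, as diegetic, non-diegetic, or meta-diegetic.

(1) Anders's thought-voice: a private mental sound no other character can hear → meta-diegetic.
(2) on-screen dialogue — Anders speaks and Esperanza is there to hear → diegetic.
(3) it accompanies on-screen graphics, not anything inside the story world → non-diegetic.
Sound (4): the music is a memory playing inside Anders's mind alone; no real-world source, Esperanza can't hear it, so meta-diegetic.
(5) is diegetic: off-screen diegetic: the source is out of frame but still in the story's space.

meta-diegetic, diegetic, non-diegetic, meta-diegetic, diegetic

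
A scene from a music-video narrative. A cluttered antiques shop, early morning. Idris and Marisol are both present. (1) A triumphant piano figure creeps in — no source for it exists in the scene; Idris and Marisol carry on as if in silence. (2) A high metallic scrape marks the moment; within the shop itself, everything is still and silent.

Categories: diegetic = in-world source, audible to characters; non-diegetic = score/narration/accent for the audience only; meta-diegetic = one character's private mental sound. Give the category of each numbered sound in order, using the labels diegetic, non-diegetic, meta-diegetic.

non-diegetic, non-diegetic

Sound (1): nothing in the shop produces it and the characters don't hear it — pure soundtrack, so non-diegetic.
(2) an editorial stinger — it belongs to the cut, not the story world → non-diegetic.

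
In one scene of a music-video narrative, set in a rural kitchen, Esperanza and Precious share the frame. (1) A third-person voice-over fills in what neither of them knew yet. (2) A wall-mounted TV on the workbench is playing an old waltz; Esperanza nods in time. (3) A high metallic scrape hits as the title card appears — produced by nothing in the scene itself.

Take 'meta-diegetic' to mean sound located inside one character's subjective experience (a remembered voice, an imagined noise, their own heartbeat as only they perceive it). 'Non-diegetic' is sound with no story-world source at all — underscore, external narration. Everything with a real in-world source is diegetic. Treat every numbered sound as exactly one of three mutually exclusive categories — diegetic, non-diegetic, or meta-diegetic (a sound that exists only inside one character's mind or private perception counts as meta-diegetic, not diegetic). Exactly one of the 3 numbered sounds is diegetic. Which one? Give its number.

Sound (1): external voice-over — not a character, not heard by anyone in the scene, so non-diegetic.
(2) is diegetic: source music from a wall-mounted TV, which exists in the story world.
Sound (3): it's a sound-design accent with no in-world source; no one in the scene can hear it, so non-diegetic.
Only (2) is diegetic.

2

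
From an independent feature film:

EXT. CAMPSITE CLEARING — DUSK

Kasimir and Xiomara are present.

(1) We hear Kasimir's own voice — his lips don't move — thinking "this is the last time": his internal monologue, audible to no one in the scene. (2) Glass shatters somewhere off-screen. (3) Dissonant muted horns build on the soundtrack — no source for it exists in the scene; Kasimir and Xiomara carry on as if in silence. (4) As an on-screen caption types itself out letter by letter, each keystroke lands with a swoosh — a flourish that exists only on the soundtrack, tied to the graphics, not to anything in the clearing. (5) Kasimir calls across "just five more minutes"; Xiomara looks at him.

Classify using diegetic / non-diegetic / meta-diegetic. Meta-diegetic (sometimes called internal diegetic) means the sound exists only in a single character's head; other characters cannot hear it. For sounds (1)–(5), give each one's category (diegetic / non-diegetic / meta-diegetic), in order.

meta-diegetic, diegetic, non-diegetic, non-diegetic, diegetic

(1) it's Kasimir's unspoken thought, heard only by the audience via his subjectivity → meta-diegetic.
(2) an in-world source (glass); characters could hear it → diegetic.
Sound (3): nothing in the clearing produces it and the characters don't hear it — pure soundtrack, so non-diegetic.
Sound (4): the caption isn't part of the story world, so neither is the sound tied to it, so non-diegetic.
(5) is diegetic: spoken by a character present in the story world.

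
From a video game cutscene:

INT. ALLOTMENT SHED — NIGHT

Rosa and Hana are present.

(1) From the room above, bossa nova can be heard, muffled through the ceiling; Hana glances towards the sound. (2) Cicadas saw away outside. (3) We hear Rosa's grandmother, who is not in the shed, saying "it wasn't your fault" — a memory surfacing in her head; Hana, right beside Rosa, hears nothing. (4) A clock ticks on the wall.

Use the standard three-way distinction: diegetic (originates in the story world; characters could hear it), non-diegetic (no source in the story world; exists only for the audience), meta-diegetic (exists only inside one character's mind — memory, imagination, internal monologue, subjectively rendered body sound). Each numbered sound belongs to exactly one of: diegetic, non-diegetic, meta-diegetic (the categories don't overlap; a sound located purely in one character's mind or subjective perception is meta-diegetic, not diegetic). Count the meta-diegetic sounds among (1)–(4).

Sound (1): off-screen diegetic: the source is out of frame but still in the story's space, so diegetic.
Sound (2): ambient/room sound belonging to the story's physical space, so diegetic.
(3) is meta-diegetic: a remembered line, private to Rosa — not present in the room, not audible to Hana.
(4) is diegetic: the sound comes from a clock physically present in the location.
Meta-diegetic: (3) — that's 1.

1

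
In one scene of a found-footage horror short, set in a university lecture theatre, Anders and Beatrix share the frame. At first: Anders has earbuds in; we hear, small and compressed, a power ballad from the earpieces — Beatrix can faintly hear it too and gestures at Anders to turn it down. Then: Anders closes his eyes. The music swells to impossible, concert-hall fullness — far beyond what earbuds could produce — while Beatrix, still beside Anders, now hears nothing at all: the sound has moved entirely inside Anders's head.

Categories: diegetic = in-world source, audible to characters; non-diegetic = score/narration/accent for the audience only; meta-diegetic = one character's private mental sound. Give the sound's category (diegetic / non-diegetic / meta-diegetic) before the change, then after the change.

Before the change: the earbuds are a physical source both characters can hear → diegetic.
After the change: the music now exists only as Anders's subjective experience; Beatrix can no longer hear it → meta-diegetic.

diegetic, meta-diegetic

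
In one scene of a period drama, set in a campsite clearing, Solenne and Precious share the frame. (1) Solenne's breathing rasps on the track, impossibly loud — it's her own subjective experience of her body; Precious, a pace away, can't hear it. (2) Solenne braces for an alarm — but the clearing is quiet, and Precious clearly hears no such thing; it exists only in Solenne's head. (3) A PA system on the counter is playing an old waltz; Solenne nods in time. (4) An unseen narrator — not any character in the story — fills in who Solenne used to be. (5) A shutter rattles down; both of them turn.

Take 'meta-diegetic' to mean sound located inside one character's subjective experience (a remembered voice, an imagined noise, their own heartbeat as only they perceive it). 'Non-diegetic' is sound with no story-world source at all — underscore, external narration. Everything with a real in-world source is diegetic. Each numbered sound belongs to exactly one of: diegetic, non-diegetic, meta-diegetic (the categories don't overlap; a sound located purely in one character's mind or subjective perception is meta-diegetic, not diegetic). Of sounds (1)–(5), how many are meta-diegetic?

2

Sound (1): a subjective body sound — Solenne's private perception, inaudible to Precious, so meta-diegetic.
(2) subjective to Solenne: the clearing is silent and Precious hears nothing → meta-diegetic.
(3) source music from a PA system, which exists in the story world → diegetic.
(4) is non-diegetic: external voice-over — not a character, not heard by anyone in the scene.
(5) is diegetic: the sound comes from a shutter physically present in the location.
Meta-diegetic: (1), (2) — that's 2.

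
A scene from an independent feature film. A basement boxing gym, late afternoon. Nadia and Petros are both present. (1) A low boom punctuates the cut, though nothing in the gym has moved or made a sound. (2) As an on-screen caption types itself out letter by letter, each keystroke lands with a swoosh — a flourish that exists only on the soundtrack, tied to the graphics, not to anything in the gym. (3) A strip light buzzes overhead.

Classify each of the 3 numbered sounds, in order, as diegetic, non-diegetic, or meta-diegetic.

non-diegetic, non-diegetic, diegetic

(1) is non-diegetic: an editorial stinger — it belongs to the cut, not the story world.
(2) sound married to a title/caption — outside the diegesis by definition → non-diegetic.
(3) ambient/room sound belonging to the story's physical space → diegetic.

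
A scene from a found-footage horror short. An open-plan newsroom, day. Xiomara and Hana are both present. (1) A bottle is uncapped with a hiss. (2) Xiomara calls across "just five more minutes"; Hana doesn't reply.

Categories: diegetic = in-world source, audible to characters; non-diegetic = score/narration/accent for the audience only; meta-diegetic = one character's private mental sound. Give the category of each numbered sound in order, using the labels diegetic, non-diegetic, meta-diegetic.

diegetic, diegetic

Sound (1): a bottle is a real object/event in the scene's world, so diegetic.
(2) is diegetic: Xiomara is a character speaking aloud in the scene.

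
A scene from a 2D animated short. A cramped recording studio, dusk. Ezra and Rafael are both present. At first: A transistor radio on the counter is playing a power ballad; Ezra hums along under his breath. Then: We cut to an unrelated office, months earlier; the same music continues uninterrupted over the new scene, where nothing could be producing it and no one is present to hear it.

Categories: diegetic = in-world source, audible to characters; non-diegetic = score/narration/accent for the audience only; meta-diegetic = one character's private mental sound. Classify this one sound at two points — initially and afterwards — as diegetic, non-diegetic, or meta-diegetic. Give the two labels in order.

Initially: a transistor radio is a real in-scene source and Ezra reacts to it → diegetic.
Afterwards: there is no longer any in-world source and no one can hear it — it has become underscore → non-diegetic.

diegetic, non-diegetic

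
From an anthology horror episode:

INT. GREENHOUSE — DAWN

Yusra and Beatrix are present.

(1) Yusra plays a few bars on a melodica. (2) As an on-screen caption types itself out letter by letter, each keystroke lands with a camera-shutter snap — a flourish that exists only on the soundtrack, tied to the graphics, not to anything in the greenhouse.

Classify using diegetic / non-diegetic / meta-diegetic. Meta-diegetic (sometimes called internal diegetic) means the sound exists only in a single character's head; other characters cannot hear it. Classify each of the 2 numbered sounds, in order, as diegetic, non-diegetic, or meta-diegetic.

(1) is diegetic: Yusra is producing the music live, in the story world.
(2) is non-diegetic: sound married to a title/caption — outside the diegesis by definition.

diegetic, non-diegetic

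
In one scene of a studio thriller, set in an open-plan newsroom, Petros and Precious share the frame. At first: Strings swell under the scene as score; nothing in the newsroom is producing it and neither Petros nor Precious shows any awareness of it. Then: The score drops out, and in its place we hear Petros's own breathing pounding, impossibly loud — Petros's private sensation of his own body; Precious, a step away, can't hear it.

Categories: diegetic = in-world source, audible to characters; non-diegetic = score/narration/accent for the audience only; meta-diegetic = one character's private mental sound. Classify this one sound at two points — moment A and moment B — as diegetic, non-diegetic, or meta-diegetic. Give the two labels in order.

non-diegetic, meta-diegetic

Moment A: underscore with no in-world source, inaudible to the characters → non-diegetic.
Moment B: the body sound is Petros's subjective perception alone — Precious can't hear it → meta-diegetic.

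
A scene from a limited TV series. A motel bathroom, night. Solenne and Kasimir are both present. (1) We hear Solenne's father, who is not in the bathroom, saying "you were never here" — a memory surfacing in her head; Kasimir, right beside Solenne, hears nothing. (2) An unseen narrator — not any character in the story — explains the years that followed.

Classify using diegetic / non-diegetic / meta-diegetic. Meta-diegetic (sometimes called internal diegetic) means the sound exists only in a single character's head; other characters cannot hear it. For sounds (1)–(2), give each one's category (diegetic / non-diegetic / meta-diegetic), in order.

(1) is meta-diegetic: the voice is a memory playing only inside Solenne's mind; Kasimir can't hear it.
Sound (2): the narrator exists outside the story world, addressing only the audience, so non-diegetic.

meta-diegetic, non-diegetic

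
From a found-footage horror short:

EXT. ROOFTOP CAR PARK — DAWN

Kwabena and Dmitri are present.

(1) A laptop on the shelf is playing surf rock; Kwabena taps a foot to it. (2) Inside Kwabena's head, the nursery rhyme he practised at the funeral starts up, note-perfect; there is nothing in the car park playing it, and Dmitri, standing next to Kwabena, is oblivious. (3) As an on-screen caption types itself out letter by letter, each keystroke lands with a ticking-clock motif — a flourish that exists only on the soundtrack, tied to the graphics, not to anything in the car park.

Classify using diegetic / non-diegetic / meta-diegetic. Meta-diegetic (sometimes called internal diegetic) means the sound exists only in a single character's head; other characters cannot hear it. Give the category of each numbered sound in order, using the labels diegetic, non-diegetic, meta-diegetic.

Sound (1): source music from a laptop, which exists in the story world, so diegetic.
(2) it lives in Kwabena's subjectivity, not in the car park → meta-diegetic.
(3) is non-diegetic: sound married to a title/caption — outside the diegesis by definition.

diegetic, meta-diegetic, non-diegetic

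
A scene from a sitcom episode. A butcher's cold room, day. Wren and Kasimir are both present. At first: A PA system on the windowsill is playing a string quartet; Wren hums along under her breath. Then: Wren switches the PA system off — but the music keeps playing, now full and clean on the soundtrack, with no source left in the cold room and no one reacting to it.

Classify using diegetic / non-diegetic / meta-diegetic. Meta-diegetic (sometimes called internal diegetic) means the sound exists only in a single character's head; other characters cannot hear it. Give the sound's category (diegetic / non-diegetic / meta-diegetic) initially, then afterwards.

Initially: a PA system is a real in-scene source and Wren reacts to it → diegetic.
Afterwards: there is no longer any in-world source and no one can hear it — it has become underscore → non-diegetic.

diegetic, non-diegetic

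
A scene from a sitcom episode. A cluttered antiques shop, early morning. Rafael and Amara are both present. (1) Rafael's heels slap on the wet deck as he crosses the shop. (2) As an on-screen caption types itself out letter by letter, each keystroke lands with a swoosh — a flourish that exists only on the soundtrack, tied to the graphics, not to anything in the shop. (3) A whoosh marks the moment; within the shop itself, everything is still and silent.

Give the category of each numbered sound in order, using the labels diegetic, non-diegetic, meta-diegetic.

diegetic, non-diegetic, non-diegetic

Sound (1): a character's body making contact with the set — an in-world sound, so diegetic.
Sound (2): sound married to a title/caption — outside the diegesis by definition, so non-diegetic.
(3) nothing in the scene produces it; it's an accent added for the audience → non-diegetic.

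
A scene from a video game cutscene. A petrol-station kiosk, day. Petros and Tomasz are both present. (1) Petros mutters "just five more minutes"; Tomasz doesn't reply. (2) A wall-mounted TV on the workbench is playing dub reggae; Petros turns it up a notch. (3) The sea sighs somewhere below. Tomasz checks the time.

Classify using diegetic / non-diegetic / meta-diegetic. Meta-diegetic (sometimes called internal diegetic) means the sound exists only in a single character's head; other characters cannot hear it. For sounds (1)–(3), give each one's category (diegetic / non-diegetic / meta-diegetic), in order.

diegetic, diegetic, diegetic

(1) is diegetic: Petros is a character speaking aloud in the scene.
(2) a wall-mounted TV is a physical source in the scene and Petros reacts to it → diegetic.
(3) it's the actual ambient sound of the location → diegetic.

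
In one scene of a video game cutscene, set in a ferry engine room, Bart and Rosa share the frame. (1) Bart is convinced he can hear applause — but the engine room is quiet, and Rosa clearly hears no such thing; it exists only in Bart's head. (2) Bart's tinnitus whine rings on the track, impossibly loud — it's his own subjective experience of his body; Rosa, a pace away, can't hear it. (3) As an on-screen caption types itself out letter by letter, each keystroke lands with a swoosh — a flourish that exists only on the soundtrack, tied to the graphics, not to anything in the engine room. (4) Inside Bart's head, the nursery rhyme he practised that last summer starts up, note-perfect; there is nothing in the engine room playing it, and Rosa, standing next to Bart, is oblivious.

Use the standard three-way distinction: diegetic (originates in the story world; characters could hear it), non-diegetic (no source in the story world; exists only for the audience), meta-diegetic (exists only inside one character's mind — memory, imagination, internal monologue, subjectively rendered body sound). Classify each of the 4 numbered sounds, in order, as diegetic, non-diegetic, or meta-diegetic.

Sound (1): the sound is imagined by Bart; nothing in the story world is producing it and Rosa can't hear it, so meta-diegetic.
(2) is meta-diegetic: a subjective body sound — Bart's private perception, inaudible to Rosa.
Sound (3): sound married to a title/caption — outside the diegesis by definition, so non-diegetic.
(4) is meta-diegetic: the music is a memory playing inside Bart's mind alone; no real-world source, Rosa can't hear it.

meta-diegetic, meta-diegetic, non-diegetic, meta-diegetic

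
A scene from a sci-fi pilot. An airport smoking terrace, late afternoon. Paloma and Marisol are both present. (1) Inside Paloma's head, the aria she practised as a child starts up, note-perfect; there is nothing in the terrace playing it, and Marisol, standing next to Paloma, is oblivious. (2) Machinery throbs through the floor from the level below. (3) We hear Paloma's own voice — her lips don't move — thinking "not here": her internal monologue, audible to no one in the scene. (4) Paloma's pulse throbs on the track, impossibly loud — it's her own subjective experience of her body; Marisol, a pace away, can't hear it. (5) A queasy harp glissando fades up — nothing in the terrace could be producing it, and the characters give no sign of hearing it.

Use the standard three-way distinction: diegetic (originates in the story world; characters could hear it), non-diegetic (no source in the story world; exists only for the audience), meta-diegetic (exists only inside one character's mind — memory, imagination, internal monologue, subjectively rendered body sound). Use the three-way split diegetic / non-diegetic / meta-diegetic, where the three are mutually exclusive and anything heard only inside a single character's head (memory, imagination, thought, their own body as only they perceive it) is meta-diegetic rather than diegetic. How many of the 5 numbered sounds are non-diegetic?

(1) remembered music, private to Paloma — Marisol is oblivious because it isn't in the room → meta-diegetic.
(2) it's the actual ambient sound of the location → diegetic.
(3) it's Paloma's unspoken thought, heard only by the audience via her subjectivity → meta-diegetic.
(4) a subjective body sound — Paloma's private perception, inaudible to Marisol → meta-diegetic.
(5) it has no source in the story world and no character can hear it — it's underscore → non-diegetic.
Non-diegetic: (5) — that's 1.

1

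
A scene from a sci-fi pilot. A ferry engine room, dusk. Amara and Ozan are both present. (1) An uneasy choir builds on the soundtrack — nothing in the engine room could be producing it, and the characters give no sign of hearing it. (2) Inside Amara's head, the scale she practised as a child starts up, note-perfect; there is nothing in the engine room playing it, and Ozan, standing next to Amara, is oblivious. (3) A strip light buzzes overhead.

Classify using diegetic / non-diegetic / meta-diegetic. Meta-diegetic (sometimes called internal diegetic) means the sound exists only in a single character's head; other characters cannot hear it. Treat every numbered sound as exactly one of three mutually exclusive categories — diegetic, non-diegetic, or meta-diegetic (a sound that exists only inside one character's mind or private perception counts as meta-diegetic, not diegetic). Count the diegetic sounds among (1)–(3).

(1) score with no on-screen or off-screen source; it exists for the audience alone → non-diegetic.
(2) the music is a memory playing inside Amara's mind alone; no real-world source, Ozan can't hear it → meta-diegetic.
(3) is diegetic: a strip light is part of the location's real environment.
Diegetic: (3) — that's 1.

1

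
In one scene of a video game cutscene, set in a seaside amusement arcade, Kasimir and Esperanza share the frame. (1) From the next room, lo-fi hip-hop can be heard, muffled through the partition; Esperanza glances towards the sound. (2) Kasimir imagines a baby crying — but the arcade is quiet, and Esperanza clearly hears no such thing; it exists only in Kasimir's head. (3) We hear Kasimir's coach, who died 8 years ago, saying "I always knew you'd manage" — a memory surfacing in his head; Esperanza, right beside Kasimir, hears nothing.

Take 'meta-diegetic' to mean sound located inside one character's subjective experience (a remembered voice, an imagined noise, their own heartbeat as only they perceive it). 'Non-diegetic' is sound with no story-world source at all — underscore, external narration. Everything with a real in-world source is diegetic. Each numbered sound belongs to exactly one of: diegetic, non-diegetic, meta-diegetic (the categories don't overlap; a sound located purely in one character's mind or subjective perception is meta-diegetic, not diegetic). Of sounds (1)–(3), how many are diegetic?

1

Sound (1): the music has an off-screen but real-world source and a character hears it, so diegetic.
(2) subjective to Kasimir: the arcade is silent and Esperanza hears nothing → meta-diegetic.
(3) the voice is a memory playing only inside Kasimir's mind; Esperanza can't hear it → meta-diegetic.
So 1 of the 3 is diegetic: (1).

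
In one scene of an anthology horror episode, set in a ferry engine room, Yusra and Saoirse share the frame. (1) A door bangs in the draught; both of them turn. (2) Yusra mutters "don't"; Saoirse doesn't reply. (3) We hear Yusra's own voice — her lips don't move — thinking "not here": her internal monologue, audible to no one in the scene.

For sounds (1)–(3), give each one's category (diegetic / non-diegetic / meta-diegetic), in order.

diegetic, diegetic, meta-diegetic

Sound (1): a door is a real object/event in the scene's world, so diegetic.
Sound (2): spoken by a character present in the story world, so diegetic.
Sound (3): it's Yusra's unspoken thought, heard only by the audience via her subjectivity, so meta-diegetic.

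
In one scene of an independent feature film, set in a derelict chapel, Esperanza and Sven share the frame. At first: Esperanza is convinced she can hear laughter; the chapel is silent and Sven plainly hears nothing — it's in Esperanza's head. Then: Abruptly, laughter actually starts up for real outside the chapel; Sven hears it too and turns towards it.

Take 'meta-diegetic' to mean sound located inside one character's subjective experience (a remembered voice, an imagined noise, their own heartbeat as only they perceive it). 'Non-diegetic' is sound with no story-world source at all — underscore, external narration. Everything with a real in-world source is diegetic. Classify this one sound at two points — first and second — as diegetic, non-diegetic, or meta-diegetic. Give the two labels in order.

First: only Esperanza 'hears' it — imagined, in her mind → meta-diegetic.
Second: now there's a real external source and Sven hears it too — in the story world → diegetic.

meta-diegetic, diegetic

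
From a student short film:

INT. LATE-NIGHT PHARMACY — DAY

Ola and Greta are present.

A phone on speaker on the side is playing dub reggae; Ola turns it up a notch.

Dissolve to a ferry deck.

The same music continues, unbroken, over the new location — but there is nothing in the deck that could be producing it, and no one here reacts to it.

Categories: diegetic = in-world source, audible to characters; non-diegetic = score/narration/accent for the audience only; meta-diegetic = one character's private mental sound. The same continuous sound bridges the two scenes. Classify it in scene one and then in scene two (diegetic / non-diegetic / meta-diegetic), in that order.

diegetic, non-diegetic

Scene one: a phone on speaker is an on-screen source and Ola reacts to it → diegetic.
Scene two: there is no source in the deck and no one hears it — it's now underscore → non-diegetic.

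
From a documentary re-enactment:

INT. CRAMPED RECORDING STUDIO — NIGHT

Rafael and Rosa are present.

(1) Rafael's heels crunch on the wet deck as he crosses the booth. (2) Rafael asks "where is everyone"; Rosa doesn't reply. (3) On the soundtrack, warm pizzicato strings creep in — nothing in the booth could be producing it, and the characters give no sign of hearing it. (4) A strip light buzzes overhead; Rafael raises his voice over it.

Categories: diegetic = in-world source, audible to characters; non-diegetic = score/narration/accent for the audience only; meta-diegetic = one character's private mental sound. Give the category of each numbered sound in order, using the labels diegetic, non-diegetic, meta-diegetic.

(1) is diegetic: a character's body making contact with the set — an in-world sound.
(2) is diegetic: Rafael is a character speaking aloud in the scene.
Sound (3): nothing in the booth produces it and the characters don't hear it — pure soundtrack, so non-diegetic.
(4) ambient/room sound belonging to the story's physical space → diegetic.

diegetic, diegetic, non-diegetic, diegetic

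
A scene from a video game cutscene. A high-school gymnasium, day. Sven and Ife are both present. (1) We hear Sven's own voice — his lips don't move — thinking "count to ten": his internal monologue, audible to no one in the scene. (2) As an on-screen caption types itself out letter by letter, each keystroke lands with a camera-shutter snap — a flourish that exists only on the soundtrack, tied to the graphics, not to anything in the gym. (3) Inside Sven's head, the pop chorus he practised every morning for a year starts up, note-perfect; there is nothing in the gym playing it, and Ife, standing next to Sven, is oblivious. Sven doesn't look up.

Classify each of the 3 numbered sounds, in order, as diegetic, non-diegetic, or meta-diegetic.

Sound (1): it's Sven's unspoken thought, heard only by the audience via his subjectivity, so meta-diegetic.
Sound (2): it accompanies on-screen graphics, not anything inside the story world, so non-diegetic.
Sound (3): the music is a memory playing inside Sven's mind alone; no real-world source, Ife can't hear it, so meta-diegetic.

meta-diegetic, non-diegetic, meta-diegetic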